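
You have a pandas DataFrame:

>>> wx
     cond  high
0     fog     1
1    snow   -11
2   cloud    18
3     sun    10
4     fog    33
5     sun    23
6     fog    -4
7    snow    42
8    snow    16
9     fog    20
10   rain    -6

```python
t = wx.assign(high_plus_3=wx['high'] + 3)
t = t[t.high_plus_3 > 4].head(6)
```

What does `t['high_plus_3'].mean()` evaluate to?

add column high_plus_3 = wx['high'] + 3:
     cond  high  high_plus_3
0     fog     1            4
1    snow   -11           -8
2   cloud    18           21
3     sun    10           13
4     fog    33           36
5     sun    23           26
6     fog    -4           -1
7    snow    42           45
8    snow    16           19
9     fog    20           23
10   rain    -6           -3
filter rows where high_plus_3 > 4:
    cond  high  high_plus_3
2  cloud    18           21
3    sun    10           13
4    fog    33           36
5    sun    23           26
7   snow    42           45
8   snow    16           19
9    fog    20           23
take first 6 rows:
    cond  high  high_plus_3
2  cloud    18           21
3    sun    10           13
4    fog    33           36
5    sun    23           26
7   snow    42           45
8   snow    16           19
Hence 26.6666666667.

26.6666666667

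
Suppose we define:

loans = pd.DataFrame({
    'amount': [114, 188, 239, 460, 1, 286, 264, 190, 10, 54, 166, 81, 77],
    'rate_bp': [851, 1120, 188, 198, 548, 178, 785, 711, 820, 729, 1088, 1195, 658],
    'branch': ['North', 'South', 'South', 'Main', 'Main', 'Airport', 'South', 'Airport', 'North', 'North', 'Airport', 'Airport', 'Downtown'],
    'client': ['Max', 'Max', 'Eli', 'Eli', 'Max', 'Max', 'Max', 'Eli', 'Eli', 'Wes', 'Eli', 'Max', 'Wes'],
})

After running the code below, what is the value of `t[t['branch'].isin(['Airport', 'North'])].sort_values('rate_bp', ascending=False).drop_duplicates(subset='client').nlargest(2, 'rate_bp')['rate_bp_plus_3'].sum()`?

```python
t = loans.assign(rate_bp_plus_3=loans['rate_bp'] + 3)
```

add column rate_bp_plus_3 = loans['rate_bp'] + 3:
    amount  rate_bp    branch client  rate_bp_plus_3
0      114      851     North    Max             854
1      188     1120     South    Max            1123
2      239      188     South    Eli             191
3      460      198      Main    Eli             201
4        1      548      Main    Max             551
5      286      178   Airport    Max             181
6      264      785     South    Max             788
7      190      711   Airport    Eli             714
8       10      820     North    Eli             823
9       54      729     North    Wes             732
10     166     1088   Airport    Eli            1091
11      81     1195   Airport    Max            1198
12      77      658  Downtown    Wes             661
filter rows where branch in ['Airport', 'North']:
    amount  rate_bp   branch client  rate_bp_plus_3
0      114      851    North    Max             854
5      286      178  Airport    Max             181
7      190      711  Airport    Eli             714
8       10      820    North    Eli             823
9       54      729    North    Wes             732
10     166     1088  Airport    Eli            1091
11      81     1195  Airport    Max            1198
sort by rate_bp descending:
    amount  rate_bp   branch client  rate_bp_plus_3
11      81     1195  Airport    Max            1198
10     166     1088  Airport    Eli            1091
0      114      851    North    Max             854
8       10      820    North    Eli             823
9       54      729    North    Wes             732
7      190      711  Airport    Eli             714
5      286      178  Airport    Max             181
drop duplicate client (keep=first):
    amount  rate_bp   branch client  rate_bp_plus_3
11      81     1195  Airport    Max            1198
10     166     1088  Airport    Eli            1091
9       54      729    North    Wes             732
take 2 rows with largest rate_bp:
    amount  rate_bp   branch client  rate_bp_plus_3
11      81     1195  Airport    Max            1198
10     166     1088  Airport    Eli            1091

2289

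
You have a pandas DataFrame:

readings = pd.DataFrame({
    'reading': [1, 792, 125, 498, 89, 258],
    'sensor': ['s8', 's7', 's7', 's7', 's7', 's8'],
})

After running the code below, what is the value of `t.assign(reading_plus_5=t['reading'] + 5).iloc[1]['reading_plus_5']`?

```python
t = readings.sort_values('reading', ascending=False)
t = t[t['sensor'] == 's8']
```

6

sort by reading descending:
   reading sensor
1      792     s7
3      498     s7
5      258     s8
2      125     s7
4       89     s7
0        1     s8
filter rows where sensor == 's8':
   reading sensor
5      258     s8
0        1     s8
add column reading_plus_5 = t['reading'] + 5:
   reading sensor  reading_plus_5
5      258     s8             263
0        1     s8               6
Hence 6.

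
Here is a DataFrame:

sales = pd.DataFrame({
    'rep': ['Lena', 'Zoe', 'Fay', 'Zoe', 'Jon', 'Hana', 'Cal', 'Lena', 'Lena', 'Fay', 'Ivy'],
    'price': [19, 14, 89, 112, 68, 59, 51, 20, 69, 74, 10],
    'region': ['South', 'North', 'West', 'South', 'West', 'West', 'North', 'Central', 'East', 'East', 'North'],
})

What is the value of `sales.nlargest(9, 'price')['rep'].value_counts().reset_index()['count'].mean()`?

take 9 rows with largest price:
    rep  price   region
3   Zoe    112    South
2   Fay     89     West
9   Fay     74     East
8  Lena     69     East
4   Jon     68     West
5  Hana     59     West
6   Cal     51    North
7  Lena     20  Central
0  Lena     19    South
value_counts of rep:
rep
Lena    3
Fay     2
Zoe     1
Jon     1
Hana    1
Cal     1
Name: count, dtype: int64
reset_index():
    rep  count
0  Lena      3
1   Fay      2
2   Zoe      1
3   Jon      1
4  Hana      1
5   Cal      1
mean of column 'count' → 1.5

1.5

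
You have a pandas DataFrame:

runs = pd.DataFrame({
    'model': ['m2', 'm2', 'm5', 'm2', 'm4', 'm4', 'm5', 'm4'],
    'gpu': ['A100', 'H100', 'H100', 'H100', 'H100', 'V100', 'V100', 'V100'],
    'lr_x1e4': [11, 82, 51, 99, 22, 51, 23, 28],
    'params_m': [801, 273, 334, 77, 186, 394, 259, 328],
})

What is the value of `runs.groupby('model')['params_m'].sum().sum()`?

2652

group by model, sum of params_m:
model
m2    1151
m4     908
m5     593
Name: params_m, dtype: int64
sum of the resulting series → 2652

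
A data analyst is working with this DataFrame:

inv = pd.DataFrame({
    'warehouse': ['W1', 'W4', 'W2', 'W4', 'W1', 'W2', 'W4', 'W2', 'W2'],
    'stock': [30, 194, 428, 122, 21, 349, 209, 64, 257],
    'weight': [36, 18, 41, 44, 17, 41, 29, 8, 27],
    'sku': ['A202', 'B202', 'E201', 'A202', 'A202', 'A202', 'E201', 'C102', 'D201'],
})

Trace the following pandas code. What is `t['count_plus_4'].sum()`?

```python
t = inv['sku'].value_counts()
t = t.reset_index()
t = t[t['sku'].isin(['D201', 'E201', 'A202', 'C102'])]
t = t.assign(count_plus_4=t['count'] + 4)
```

value_counts of sku:
sku
A202    4
E201    2
B202    1
C102    1
D201    1
Name: count, dtype: int64
reset_index():
    sku  count
0  A202      4
1  E201      2
2  B202      1
3  C102      1
4  D201      1
filter rows where sku in ['D201', 'E201', 'A202', 'C102']:
    sku  count
0  A202      4
1  E201      2
3  C102      1
4  D201      1
add column count_plus_4 = t['count'] + 4:
    sku  count  count_plus_4
0  A202      4             8
1  E201      2             6
3  C102      1             5
4  D201      1             5
Reading off the sum of column 'count_plus_4', we get 24.

24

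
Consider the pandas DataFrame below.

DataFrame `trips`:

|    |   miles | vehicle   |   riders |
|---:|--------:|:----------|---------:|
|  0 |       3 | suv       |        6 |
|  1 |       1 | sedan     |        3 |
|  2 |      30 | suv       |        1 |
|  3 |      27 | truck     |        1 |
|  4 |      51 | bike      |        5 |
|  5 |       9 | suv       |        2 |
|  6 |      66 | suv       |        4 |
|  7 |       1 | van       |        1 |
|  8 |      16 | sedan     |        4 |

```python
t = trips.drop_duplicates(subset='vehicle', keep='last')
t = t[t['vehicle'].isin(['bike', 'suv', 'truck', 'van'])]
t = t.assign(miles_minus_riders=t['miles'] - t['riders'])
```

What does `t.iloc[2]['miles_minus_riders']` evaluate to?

62

drop duplicate vehicle (keep=last):
   miles vehicle  riders
3     27   truck       1
4     51    bike       5
6     66     suv       4
7      1     van       1
8     16   sedan       4
filter rows where vehicle in ['bike', 'suv', 'truck', 'van']:
   miles vehicle  riders
3     27   truck       1
4     51    bike       5
6     66     suv       4
7      1     van       1
add column miles_minus_riders = t['miles'] - t['riders']:
   miles vehicle  riders  miles_minus_riders
3     27   truck       1                  26
4     51    bike       5                  46
6     66     suv       4                  62
7      1     van       1                   0
Taking the value at position 2, column 'miles_minus_riders' gives 62.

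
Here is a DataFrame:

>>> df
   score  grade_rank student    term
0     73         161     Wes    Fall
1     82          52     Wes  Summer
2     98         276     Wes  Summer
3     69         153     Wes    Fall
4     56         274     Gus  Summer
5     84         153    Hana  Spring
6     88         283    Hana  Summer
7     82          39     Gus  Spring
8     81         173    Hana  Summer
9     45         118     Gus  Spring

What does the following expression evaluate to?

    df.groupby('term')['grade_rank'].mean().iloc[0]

157.0

group by term, mean of grade_rank:
term
Fall      157.000000
Spring    103.333333
Summer    211.600000
Name: grade_rank, dtype: float64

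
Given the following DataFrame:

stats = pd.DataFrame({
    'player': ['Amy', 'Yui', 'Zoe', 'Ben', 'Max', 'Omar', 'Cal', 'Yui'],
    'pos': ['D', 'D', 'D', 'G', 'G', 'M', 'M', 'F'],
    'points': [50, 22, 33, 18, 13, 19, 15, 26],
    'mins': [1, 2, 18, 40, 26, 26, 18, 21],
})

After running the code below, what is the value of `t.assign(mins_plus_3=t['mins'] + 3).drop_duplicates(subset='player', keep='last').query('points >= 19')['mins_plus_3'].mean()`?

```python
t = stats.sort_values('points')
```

19.5

sort by points:
  player pos  points  mins
4    Max   G      13    26
6    Cal   M      15    18
3    Ben   G      18    40
5   Omar   M      19    26
1    Yui   D      22     2
7    Yui   F      26    21
2    Zoe   D      33    18
0    Amy   D      50     1
add column mins_plus_3 = t['mins'] + 3:
  player pos  points  mins  mins_plus_3
4    Max   G      13    26           29
6    Cal   M      15    18           21
3    Ben   G      18    40           43
5   Omar   M      19    26           29
1    Yui   D      22     2            5
7    Yui   F      26    21           24
2    Zoe   D      33    18           21
0    Amy   D      50     1            4
drop duplicate player (keep=last):
  player pos  points  mins  mins_plus_3
4    Max   G      13    26           29
6    Cal   M      15    18           21
3    Ben   G      18    40           43
5   Omar   M      19    26           29
7    Yui   F      26    21           24
2    Zoe   D      33    18           21
0    Amy   D      50     1            4
filter rows where points >= 19:
  player pos  points  mins  mins_plus_3
5   Omar   M      19    26           29
7    Yui   F      26    21           24
2    Zoe   D      33    18           21
0    Amy   D      50     1            4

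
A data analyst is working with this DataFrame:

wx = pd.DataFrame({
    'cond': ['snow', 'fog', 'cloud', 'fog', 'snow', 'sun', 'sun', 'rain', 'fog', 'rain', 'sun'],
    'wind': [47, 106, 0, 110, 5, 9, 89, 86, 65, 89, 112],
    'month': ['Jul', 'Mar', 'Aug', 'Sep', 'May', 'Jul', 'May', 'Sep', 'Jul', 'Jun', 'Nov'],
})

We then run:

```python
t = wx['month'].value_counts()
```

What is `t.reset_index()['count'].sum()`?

value_counts of month:
month
Jul    3
Sep    2
May    2
Mar    1
Aug    1
Jun    1
Nov    1
Name: count, dtype: int64
reset_index():
  month  count
0   Jul      3
1   Sep      2
2   May      2
3   Mar      1
4   Aug      1
5   Jun      1
6   Nov      1
Finally, sum of column 'count' = 11.

11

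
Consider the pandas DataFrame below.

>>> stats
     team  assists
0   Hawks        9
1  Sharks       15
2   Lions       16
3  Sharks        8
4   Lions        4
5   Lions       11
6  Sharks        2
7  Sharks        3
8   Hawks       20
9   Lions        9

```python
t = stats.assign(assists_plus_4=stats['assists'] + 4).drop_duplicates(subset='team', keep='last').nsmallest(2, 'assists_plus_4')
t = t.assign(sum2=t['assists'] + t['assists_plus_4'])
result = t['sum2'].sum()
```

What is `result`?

32

add column assists_plus_4 = stats['assists'] + 4:
     team  assists  assists_plus_4
0   Hawks        9              13
1  Sharks       15              19
2   Lions       16              20
3  Sharks        8              12
4   Lions        4               8
5   Lions       11              15
6  Sharks        2               6
7  Sharks        3               7
8   Hawks       20              24
9   Lions        9              13
drop duplicate team (keep=last):
     team  assists  assists_plus_4
7  Sharks        3               7
8   Hawks       20              24
9   Lions        9              13
take 2 rows with smallest assists_plus_4:
     team  assists  assists_plus_4
7  Sharks        3               7
9   Lions        9              13
add column sum2 = t['assists'] + t['assists_plus_4']:
     team  assists  assists_plus_4  sum2
7  Sharks        3               7    10
9   Lions        9              13    22
Taking the sum of column 'sum2' gives 32.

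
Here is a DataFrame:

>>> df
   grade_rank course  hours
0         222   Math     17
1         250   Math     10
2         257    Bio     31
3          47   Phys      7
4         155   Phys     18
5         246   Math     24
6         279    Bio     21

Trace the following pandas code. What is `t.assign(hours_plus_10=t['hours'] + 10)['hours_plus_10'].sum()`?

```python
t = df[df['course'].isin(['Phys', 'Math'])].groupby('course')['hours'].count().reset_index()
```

25

filter rows where course in ['Phys', 'Math']:
   grade_rank course  hours
0         222   Math     17
1         250   Math     10
3          47   Phys      7
4         155   Phys     18
5         246   Math     24
group by course, count of hours:
course
Math    3
Phys    2
Name: hours, dtype: int64
reset_index():
  course  hours
0   Math      3
1   Phys      2
add column hours_plus_10 = t['hours'] + 10:
  course  hours  hours_plus_10
0   Math      3             13
1   Phys      2             12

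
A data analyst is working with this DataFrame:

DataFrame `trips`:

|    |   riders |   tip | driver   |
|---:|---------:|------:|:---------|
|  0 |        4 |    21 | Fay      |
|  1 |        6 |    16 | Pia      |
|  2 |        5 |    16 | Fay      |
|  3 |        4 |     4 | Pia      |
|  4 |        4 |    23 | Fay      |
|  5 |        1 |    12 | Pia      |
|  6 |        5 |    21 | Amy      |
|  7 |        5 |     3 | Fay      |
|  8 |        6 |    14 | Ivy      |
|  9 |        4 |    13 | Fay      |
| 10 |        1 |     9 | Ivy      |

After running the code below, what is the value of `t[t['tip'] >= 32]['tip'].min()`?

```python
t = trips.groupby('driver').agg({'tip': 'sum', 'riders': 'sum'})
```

32

group by driver: sum(tip), sum(riders):
        tip  riders
driver             
Amy      21       5
Fay      76      22
Ivy      23       7
Pia      32      11
filter rows where tip >= 32:
        tip  riders
driver             
Fay      76      22
Pia      32      11
Hence 32.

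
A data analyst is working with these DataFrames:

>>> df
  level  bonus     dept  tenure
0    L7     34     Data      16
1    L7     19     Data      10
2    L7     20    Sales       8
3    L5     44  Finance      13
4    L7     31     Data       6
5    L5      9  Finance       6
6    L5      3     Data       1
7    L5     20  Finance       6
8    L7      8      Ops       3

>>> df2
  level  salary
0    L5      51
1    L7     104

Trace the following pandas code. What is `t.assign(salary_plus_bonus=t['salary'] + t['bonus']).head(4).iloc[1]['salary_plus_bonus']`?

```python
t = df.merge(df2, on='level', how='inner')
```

merge on 'level' (how='inner') → 9 rows:
  level  bonus     dept  tenure  salary
0    L7     34     Data      16     104
1    L7     19     Data      10     104
2    L7     20    Sales       8     104
3    L5     44  Finance      13      51
4    L7     31     Data       6     104
5    L5      9  Finance       6      51
6    L5      3     Data       1      51
7    L5     20  Finance       6      51
8    L7      8      Ops       3     104
add column salary_plus_bonus = t['salary'] + t['bonus']:
  level  bonus     dept  tenure  salary  salary_plus_bonus
0    L7     34     Data      16     104                138
1    L7     19     Data      10     104                123
2    L7     20    Sales       8     104                124
3    L5     44  Finance      13      51                 95
4    L7     31     Data       6     104                135
5    L5      9  Finance       6      51                 60
6    L5      3     Data       1      51                 54
7    L5     20  Finance       6      51                 71
8    L7      8      Ops       3     104                112
take first 4 rows:
  level  bonus     dept  tenure  salary  salary_plus_bonus
0    L7     34     Data      16     104                138
1    L7     19     Data      10     104                123
2    L7     20    Sales       8     104                124
3    L5     44  Finance      13      51                 95
Reading off the value at position 1, column 'salary_plus_bonus', we get 123.

123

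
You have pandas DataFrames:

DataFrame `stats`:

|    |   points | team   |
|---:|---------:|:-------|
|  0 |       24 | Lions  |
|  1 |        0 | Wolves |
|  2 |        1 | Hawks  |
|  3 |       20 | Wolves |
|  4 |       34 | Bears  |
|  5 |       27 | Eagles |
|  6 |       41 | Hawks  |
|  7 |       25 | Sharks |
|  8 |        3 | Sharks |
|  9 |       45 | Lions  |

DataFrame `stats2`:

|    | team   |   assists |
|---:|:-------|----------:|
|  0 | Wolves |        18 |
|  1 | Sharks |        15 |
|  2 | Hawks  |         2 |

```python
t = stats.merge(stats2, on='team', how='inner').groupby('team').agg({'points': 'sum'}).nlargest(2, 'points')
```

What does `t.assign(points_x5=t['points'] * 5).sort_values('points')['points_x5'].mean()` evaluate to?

175.0

merge on 'team' (how='inner') → 6 rows:
   points    team  assists
0       0  Wolves       18
1       1   Hawks        2
2      20  Wolves       18
3      41   Hawks        2
4      25  Sharks       15
5       3  Sharks       15
group by team, sum of points:
        points
team          
Hawks       42
Sharks      28
Wolves      20
take 2 rows with largest points:
        points
team          
Hawks       42
Sharks      28
add column points_x5 = t['points'] * 5:
        points  points_x5
team                     
Hawks       42        210
Sharks      28        140
sort by points:
        points  points_x5
team                     
Sharks      28        140
Hawks       42        210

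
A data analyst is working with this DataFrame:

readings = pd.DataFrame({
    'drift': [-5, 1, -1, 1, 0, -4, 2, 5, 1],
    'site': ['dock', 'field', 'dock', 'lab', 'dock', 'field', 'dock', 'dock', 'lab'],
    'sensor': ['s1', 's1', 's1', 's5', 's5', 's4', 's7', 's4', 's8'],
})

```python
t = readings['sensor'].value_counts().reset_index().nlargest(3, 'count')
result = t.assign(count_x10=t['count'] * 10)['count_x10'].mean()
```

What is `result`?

23.3333333333

value_counts of sensor:
sensor
s1    3
s5    2
s4    2
s7    1
s8    1
Name: count, dtype: int64
reset_index():
  sensor  count
0     s1      3
1     s5      2
2     s4      2
3     s7      1
4     s8      1
take 3 rows with largest count:
  sensor  count
0     s1      3
1     s5      2
2     s4      2
add column count_x10 = t['count'] * 10:
  sensor  count  count_x10
0     s1      3         30
1     s5      2         20
2     s4      2         20
Reading off the mean of column 'count_x10', we get 23.3333333333.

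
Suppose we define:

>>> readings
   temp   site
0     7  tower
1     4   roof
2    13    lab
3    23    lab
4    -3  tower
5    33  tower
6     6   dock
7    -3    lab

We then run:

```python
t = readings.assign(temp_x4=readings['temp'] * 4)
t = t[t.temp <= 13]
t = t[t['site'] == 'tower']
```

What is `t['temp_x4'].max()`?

add column temp_x4 = readings['temp'] * 4:
   temp   site  temp_x4
0     7  tower       28
1     4   roof       16
2    13    lab       52
3    23    lab       92
4    -3  tower      -12
5    33  tower      132
6     6   dock       24
7    -3    lab      -12
filter rows where temp <= 13:
   temp   site  temp_x4
0     7  tower       28
1     4   roof       16
2    13    lab       52
4    -3  tower      -12
6     6   dock       24
7    -3    lab      -12
filter rows where site == 'tower':
   temp   site  temp_x4
0     7  tower       28
4    -3  tower      -12
max of column 'temp_x4' → 28

28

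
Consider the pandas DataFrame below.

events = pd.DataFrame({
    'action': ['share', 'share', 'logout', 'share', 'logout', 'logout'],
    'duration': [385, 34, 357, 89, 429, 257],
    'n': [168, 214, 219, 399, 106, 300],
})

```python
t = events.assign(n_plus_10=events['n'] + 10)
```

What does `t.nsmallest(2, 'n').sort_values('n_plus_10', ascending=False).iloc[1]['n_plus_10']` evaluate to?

116

add column n_plus_10 = events['n'] + 10:
   action  duration    n  n_plus_10
0   share       385  168        178
1   share        34  214        224
2  logout       357  219        229
3   share        89  399        409
4  logout       429  106        116
5  logout       257  300        310
take 2 rows with smallest n:
   action  duration    n  n_plus_10
4  logout       429  106        116
0   share       385  168        178
sort by n_plus_10 descending:
   action  duration    n  n_plus_10
0   share       385  168        178
4  logout       429  106        116
Taking the value at position 1, column 'n_plus_10' gives 116.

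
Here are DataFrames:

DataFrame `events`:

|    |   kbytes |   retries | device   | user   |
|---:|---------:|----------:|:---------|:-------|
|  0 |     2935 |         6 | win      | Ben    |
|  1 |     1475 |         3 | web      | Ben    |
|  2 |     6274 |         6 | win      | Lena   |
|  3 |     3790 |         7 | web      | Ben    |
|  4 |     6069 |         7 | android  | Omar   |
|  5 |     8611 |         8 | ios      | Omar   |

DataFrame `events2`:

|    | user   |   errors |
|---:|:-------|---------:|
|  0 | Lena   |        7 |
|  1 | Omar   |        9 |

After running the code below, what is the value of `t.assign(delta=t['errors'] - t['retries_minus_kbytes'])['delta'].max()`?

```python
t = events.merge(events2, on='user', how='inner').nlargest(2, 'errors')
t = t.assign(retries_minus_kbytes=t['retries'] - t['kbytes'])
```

merge on 'user' (how='inner') → 3 rows:
   kbytes  retries   device  user  errors
0    6274        6      win  Lena       7
1    6069        7  android  Omar       9
2    8611        8      ios  Omar       9
take 2 rows with largest errors:
   kbytes  retries   device  user  errors
1    6069        7  android  Omar       9
2    8611        8      ios  Omar       9
add column retries_minus_kbytes = t['retries'] - t['kbytes']:
   kbytes  retries   device  user  errors  retries_minus_kbytes
1    6069        7  android  Omar       9                 -6062
2    8611        8      ios  Omar       9                 -8603
add column delta = t['errors'] - t['retries_minus_kbytes']:
   kbytes  retries   device  user  errors  retries_minus_kbytes  delta
1    6069        7  android  Omar       9                 -6062   6071
2    8611        8      ios  Omar       9                 -8603   8612

8612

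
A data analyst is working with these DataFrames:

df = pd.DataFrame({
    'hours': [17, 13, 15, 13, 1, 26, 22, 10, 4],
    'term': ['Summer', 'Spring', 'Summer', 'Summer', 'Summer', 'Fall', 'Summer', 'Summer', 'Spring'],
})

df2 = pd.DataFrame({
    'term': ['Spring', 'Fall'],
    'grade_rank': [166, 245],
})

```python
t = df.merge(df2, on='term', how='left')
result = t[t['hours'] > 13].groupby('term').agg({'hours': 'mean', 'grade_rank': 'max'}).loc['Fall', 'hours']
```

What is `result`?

merge on 'term' (how='left') → 9 rows:
   hours    term  grade_rank
0     17  Summer         NaN
1     13  Spring       166.0
2     15  Summer         NaN
3     13  Summer         NaN
4      1  Summer         NaN
5     26    Fall       245.0
6     22  Summer         NaN
7     10  Summer         NaN
8      4  Spring       166.0
filter rows where hours > 13:
   hours    term  grade_rank
0     17  Summer         NaN
2     15  Summer         NaN
5     26    Fall       245.0
6     22  Summer         NaN
group by term: mean(hours), max(grade_rank):
        hours  grade_rank
term                     
Fall     26.0       245.0
Summer   18.0         NaN
So loc['Fall', 'hours'] = 26.0.

26.0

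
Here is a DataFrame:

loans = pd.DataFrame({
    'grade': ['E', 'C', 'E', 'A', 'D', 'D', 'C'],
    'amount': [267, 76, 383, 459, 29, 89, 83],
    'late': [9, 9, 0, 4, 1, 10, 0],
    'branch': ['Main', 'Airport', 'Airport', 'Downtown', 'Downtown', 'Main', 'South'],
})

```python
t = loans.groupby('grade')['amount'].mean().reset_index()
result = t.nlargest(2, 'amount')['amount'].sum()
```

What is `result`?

group by grade, mean of amount:
grade
A    459.0
C     79.5
D     59.0
E    325.0
Name: amount, dtype: float64
reset_index():
  grade  amount
0     A   459.0
1     C    79.5
2     D    59.0
3     E   325.0
take 2 rows with largest amount:
  grade  amount
0     A   459.0
3     E   325.0
Hence 784.0.

784.0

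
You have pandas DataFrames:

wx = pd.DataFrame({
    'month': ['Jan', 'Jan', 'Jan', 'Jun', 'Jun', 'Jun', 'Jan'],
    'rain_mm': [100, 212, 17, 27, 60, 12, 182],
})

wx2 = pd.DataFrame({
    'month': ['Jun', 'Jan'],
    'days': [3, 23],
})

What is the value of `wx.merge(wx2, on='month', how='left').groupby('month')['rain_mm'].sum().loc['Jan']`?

merge on 'month' (how='left') → 7 rows:
  month  rain_mm  days
0   Jan      100    23
1   Jan      212    23
2   Jan       17    23
3   Jun       27     3
4   Jun       60     3
5   Jun       12     3
6   Jan      182    23
group by month, sum of rain_mm:
month
Jan    511
Jun     99
Name: rain_mm, dtype: int64
So loc['Jan'] = 511.

511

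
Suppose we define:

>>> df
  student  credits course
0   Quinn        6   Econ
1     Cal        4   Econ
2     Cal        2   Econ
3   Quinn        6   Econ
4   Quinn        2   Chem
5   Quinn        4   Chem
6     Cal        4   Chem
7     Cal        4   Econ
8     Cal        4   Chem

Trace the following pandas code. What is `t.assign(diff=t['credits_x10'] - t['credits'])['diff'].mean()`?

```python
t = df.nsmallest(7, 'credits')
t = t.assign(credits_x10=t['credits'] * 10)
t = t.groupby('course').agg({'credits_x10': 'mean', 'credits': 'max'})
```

take 7 rows with smallest credits:
  student  credits course
2     Cal        2   Econ
4   Quinn        2   Chem
1     Cal        4   Econ
5   Quinn        4   Chem
6     Cal        4   Chem
7     Cal        4   Econ
8     Cal        4   Chem
add column credits_x10 = t['credits'] * 10:
  student  credits course  credits_x10
2     Cal        2   Econ           20
4   Quinn        2   Chem           20
1     Cal        4   Econ           40
5   Quinn        4   Chem           40
6     Cal        4   Chem           40
7     Cal        4   Econ           40
8     Cal        4   Chem           40
group by course: mean(credits_x10), max(credits):
        credits_x10  credits
course                      
Chem      35.000000        4
Econ      33.333333        4
add column diff = t['credits_x10'] - t['credits']:
        credits_x10  credits       diff
course                                 
Chem      35.000000        4  31.000000
Econ      33.333333        4  29.333333

30.1666666667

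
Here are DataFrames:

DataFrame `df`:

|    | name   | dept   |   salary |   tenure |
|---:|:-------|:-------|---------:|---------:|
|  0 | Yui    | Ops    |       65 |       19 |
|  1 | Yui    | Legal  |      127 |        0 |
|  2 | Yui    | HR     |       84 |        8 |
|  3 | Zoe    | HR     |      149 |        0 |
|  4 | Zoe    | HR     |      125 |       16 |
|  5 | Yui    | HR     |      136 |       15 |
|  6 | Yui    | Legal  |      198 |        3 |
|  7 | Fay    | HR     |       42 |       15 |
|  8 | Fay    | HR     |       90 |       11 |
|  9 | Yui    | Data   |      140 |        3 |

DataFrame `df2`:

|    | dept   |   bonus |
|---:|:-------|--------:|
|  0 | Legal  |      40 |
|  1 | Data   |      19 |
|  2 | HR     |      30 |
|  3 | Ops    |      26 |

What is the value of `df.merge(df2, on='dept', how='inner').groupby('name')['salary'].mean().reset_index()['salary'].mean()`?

merge on 'dept' (how='inner') → 10 rows:
  name   dept  salary  tenure  bonus
0  Yui    Ops      65      19     26
1  Yui  Legal     127       0     40
2  Yui     HR      84       8     30
3  Zoe     HR     149       0     30
4  Zoe     HR     125      16     30
5  Yui     HR     136      15     30
6  Yui  Legal     198       3     40
7  Fay     HR      42      15     30
8  Fay     HR      90      11     30
9  Yui   Data     140       3     19
group by name, mean of salary:
name
Fay     66.0
Yui    125.0
Zoe    137.0
Name: salary, dtype: float64
reset_index():
  name  salary
0  Fay    66.0
1  Yui   125.0
2  Zoe   137.0
Taking the mean of column 'salary' gives 109.333333333.

109.333333333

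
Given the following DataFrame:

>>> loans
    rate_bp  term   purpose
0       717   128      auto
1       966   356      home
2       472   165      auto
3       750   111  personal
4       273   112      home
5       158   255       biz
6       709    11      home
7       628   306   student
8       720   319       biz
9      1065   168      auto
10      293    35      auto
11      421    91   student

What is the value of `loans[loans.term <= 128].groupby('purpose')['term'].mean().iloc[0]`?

81.5

filter rows where term <= 128:
    rate_bp  term   purpose
0       717   128      auto
3       750   111  personal
4       273   112      home
6       709    11      home
10      293    35      auto
11      421    91   student
group by purpose, mean of term:
purpose
auto         81.5
home         61.5
personal    111.0
student      91.0
Name: term, dtype: float64
value at position 0 → 81.5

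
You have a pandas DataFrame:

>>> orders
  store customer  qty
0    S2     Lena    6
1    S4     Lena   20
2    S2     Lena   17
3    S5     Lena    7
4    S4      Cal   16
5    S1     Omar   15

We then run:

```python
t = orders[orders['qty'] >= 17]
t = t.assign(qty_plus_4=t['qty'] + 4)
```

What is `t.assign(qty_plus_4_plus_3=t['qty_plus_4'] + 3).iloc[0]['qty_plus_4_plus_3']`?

filter rows where qty >= 17:
  store customer  qty
1    S4     Lena   20
2    S2     Lena   17
add column qty_plus_4 = t['qty'] + 4:
  store customer  qty  qty_plus_4
1    S4     Lena   20          24
2    S2     Lena   17          21
add column qty_plus_4_plus_3 = t['qty_plus_4'] + 3:
  store customer  qty  qty_plus_4  qty_plus_4_plus_3
1    S4     Lena   20          24                 27
2    S2     Lena   17          21                 24
So iloc[0]['qty_plus_4_plus_3'] = 27.

27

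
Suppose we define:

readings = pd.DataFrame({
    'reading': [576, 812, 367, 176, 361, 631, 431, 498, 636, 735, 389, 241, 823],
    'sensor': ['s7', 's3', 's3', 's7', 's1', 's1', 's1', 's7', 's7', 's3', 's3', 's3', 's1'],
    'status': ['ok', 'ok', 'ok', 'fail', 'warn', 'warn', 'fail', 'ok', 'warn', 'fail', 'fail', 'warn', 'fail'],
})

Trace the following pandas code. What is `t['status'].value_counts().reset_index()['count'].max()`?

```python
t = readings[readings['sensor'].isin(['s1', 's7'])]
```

filter rows where sensor in ['s1', 's7']:
    reading sensor status
0       576     s7     ok
3       176     s7   fail
4       361     s1   warn
5       631     s1   warn
6       431     s1   fail
7       498     s7     ok
8       636     s7   warn
12      823     s1   fail
value_counts of status:
status
fail    3
warn    3
ok      2
Name: count, dtype: int64
reset_index():
  status  count
0   fail      3
1   warn      3
2     ok      2
The max of column 'count' is 3.

3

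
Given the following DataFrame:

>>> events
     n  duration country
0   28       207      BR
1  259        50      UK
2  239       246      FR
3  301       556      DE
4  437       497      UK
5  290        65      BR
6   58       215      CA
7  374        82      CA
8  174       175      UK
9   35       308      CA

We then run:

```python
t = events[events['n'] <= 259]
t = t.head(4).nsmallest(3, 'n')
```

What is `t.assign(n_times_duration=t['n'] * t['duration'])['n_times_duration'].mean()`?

filter rows where n <= 259:
     n  duration country
0   28       207      BR
1  259        50      UK
2  239       246      FR
6   58       215      CA
8  174       175      UK
9   35       308      CA
take first 4 rows:
     n  duration country
0   28       207      BR
1  259        50      UK
2  239       246      FR
6   58       215      CA
take 3 rows with smallest n:
     n  duration country
0   28       207      BR
6   58       215      CA
2  239       246      FR
add column n_times_duration = t['n'] * t['duration']:
     n  duration country  n_times_duration
0   28       207      BR              5796
6   58       215      CA             12470
2  239       246      FR             58794
The mean of column 'n_times_duration' is 25686.6666667.

25686.6666667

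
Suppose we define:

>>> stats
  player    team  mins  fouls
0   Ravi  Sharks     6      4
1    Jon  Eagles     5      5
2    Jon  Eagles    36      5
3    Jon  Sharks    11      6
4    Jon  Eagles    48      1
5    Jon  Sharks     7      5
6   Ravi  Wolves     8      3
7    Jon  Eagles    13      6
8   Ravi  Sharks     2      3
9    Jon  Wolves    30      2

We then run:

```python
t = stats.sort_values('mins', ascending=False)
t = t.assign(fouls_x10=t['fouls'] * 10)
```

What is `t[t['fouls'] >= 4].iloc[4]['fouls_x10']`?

sort by mins descending:
  player    team  mins  fouls
4    Jon  Eagles    48      1
2    Jon  Eagles    36      5
9    Jon  Wolves    30      2
7    Jon  Eagles    13      6
3    Jon  Sharks    11      6
6   Ravi  Wolves     8      3
5    Jon  Sharks     7      5
0   Ravi  Sharks     6      4
1    Jon  Eagles     5      5
8   Ravi  Sharks     2      3
add column fouls_x10 = t['fouls'] * 10:
  player    team  mins  fouls  fouls_x10
4    Jon  Eagles    48      1         10
2    Jon  Eagles    36      5         50
9    Jon  Wolves    30      2         20
7    Jon  Eagles    13      6         60
3    Jon  Sharks    11      6         60
6   Ravi  Wolves     8      3         30
5    Jon  Sharks     7      5         50
0   Ravi  Sharks     6      4         40
1    Jon  Eagles     5      5         50
8   Ravi  Sharks     2      3         30
filter rows where fouls >= 4:
  player    team  mins  fouls  fouls_x10
2    Jon  Eagles    36      5         50
7    Jon  Eagles    13      6         60
3    Jon  Sharks    11      6         60
5    Jon  Sharks     7      5         50
0   Ravi  Sharks     6      4         40
1    Jon  Eagles     5      5         50
Finally, value at position 4, column 'fouls_x10' = 40.

40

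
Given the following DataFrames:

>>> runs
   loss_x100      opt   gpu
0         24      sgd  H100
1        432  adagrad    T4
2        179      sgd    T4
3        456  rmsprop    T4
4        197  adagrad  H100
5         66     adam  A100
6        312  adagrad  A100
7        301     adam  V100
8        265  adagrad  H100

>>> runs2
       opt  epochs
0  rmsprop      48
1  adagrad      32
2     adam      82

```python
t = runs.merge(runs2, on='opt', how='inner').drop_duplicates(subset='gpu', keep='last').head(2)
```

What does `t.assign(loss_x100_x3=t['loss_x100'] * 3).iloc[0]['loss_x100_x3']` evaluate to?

1368

merge on 'opt' (how='inner') → 7 rows:
   loss_x100      opt   gpu  epochs
0        432  adagrad    T4      32
1        456  rmsprop    T4      48
2        197  adagrad  H100      32
3         66     adam  A100      82
4        312  adagrad  A100      32
5        301     adam  V100      82
6        265  adagrad  H100      32
drop duplicate gpu (keep=last):
   loss_x100      opt   gpu  epochs
1        456  rmsprop    T4      48
4        312  adagrad  A100      32
5        301     adam  V100      82
6        265  adagrad  H100      32
take first 2 rows:
   loss_x100      opt   gpu  epochs
1        456  rmsprop    T4      48
4        312  adagrad  A100      32
add column loss_x100_x3 = t['loss_x100'] * 3:
   loss_x100      opt   gpu  epochs  loss_x100_x3
1        456  rmsprop    T4      48          1368
4        312  adagrad  A100      32           936
Hence 1368.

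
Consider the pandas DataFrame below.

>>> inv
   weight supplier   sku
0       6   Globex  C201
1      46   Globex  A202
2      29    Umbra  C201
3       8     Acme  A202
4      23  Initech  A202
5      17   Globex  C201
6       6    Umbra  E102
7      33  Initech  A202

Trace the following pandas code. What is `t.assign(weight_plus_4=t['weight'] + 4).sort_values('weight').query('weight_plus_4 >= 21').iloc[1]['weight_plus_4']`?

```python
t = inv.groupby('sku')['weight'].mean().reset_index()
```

group by sku, mean of weight:
sku
A202    27.500000
C201    17.333333
E102     6.000000
Name: weight, dtype: float64
reset_index():
    sku     weight
0  A202  27.500000
1  C201  17.333333
2  E102   6.000000
add column weight_plus_4 = t['weight'] + 4:
    sku     weight  weight_plus_4
0  A202  27.500000      31.500000
1  C201  17.333333      21.333333
2  E102   6.000000      10.000000
sort by weight:
    sku     weight  weight_plus_4
2  E102   6.000000      10.000000
1  C201  17.333333      21.333333
0  A202  27.500000      31.500000
filter rows where weight_plus_4 >= 21:
    sku     weight  weight_plus_4
1  C201  17.333333      21.333333
0  A202  27.500000      31.500000
Hence 31.5.

31.5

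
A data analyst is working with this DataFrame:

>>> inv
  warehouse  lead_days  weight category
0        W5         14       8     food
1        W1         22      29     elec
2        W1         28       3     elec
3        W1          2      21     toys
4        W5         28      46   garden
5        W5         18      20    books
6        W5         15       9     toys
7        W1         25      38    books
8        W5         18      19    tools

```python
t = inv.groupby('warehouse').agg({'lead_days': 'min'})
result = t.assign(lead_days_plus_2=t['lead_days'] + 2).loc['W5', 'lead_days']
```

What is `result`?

group by warehouse, min of lead_days:
           lead_days
warehouse           
W1                 2
W5                14
add column lead_days_plus_2 = t['lead_days'] + 2:
           lead_days  lead_days_plus_2
warehouse                             
W1                 2                 4
W5                14                16

14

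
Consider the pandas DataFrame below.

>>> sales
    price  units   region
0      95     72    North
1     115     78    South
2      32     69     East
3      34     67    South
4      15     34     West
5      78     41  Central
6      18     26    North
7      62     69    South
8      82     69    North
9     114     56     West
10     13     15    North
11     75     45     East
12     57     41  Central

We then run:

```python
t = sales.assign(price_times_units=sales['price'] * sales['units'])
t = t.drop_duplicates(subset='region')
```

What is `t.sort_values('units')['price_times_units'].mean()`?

4345.2

add column price_times_units = sales['price'] * sales['units']:
    price  units   region  price_times_units
0      95     72    North               6840
1     115     78    South               8970
2      32     69     East               2208
3      34     67    South               2278
4      15     34     West                510
5      78     41  Central               3198
6      18     26    North                468
7      62     69    South               4278
8      82     69    North               5658
9     114     56     West               6384
10     13     15    North                195
11     75     45     East               3375
12     57     41  Central               2337
drop duplicate region (keep=first):
   price  units   region  price_times_units
0     95     72    North               6840
1    115     78    South               8970
2     32     69     East               2208
4     15     34     West                510
5     78     41  Central               3198
sort by units:
   price  units   region  price_times_units
4     15     34     West                510
5     78     41  Central               3198
2     32     69     East               2208
0     95     72    North               6840
1    115     78    South               8970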